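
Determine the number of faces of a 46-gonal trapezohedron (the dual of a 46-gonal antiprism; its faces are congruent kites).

92

The n-trapezohedron (dual of the n-antiprism) has V = 2·46 + 2 = 94, E = 4·46 = 184, F = 2·46 = 92.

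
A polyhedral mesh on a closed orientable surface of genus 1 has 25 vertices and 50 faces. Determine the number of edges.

For a closed orientable surface of genus 1, χ = 2 − 2·1 = 0.
E = V + F − (0) = 25 + 50 − (0) = 75.

75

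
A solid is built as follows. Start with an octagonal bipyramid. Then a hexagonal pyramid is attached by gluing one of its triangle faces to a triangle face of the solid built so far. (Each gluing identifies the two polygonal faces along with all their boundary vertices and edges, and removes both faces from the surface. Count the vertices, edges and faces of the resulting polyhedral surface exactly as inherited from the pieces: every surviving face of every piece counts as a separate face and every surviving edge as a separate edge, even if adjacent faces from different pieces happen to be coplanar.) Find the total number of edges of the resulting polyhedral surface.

An octagonal bipyramid: V=10, E=24, F=16.
Attach a hexagonal pyramid (V=7, E=12, F=7) along a 3-gon: merge 3 vertices and 3 edges, delete both glued faces → V=14, E=33, F=21.
Check: V − E + F = 14 − 33 + 21 = 2.

33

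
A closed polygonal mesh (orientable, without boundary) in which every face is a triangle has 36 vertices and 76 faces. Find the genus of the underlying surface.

2

Every face is a triangle, so 2E = 3·76 = 228, giving E = 114.
χ = V − E + F = 36 − 114 + 76 = -2.
For a closed orientable surface χ = 2 − 2g, so g = (2 − (-2))/2 = 2.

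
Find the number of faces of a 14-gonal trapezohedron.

28

The n-trapezohedron (dual of the n-antiprism) has V = 2·14 + 2 = 30, E = 4·14 = 56, F = 2·14 = 28.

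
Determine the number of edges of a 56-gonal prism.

A prism on an n-gon has two n-gon bases and n rectangular sides: V = 2·56 = 112, E = 3·56 = 168, F = 56 + 2 = 58.

168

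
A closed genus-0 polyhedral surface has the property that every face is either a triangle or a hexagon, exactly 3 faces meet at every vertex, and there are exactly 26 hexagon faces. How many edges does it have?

Let x be the number of triangles; then F = 26 + x.
Edge–face incidences: 2E = 6·26 + 3·x = 156 + 3x.
Every vertex has degree 3, so 3V = 2E.
Euler: V − E + F = 2 ⇒ (2E)/3 − E + (26 + x) = 2.
Multiply by 6: 2·(2E) − 3·(2E) + 6·(26 + x) = 12, i.e. 156 + 6x − (156 + 3x) = 12.
Collecting terms: 3x = 12, so x = 4.
Then 2E = 156 + 3·4 = 168, so E = 84, V = 2E/3 = 56, F = 26 + 4 = 30.

84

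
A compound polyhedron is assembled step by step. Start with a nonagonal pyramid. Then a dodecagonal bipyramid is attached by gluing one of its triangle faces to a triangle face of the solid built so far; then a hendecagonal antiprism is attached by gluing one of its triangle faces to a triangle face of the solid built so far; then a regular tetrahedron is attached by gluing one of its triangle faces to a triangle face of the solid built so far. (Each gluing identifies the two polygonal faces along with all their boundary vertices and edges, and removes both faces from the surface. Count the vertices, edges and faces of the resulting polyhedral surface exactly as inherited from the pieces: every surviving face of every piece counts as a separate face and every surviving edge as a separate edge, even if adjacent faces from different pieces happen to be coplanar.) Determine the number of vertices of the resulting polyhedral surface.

A nonagonal pyramid: V=10, E=18, F=10.
Attach a dodecagonal bipyramid (V=14, E=36, F=24) along a 3-gon: merge 3 vertices and 3 edges, delete both glued faces → V=21, E=51, F=32.
Attach a hendecagonal antiprism (V=22, E=44, F=24) along a 3-gon: merge 3 vertices and 3 edges, delete both glued faces → V=40, E=92, F=54.
Attach a regular tetrahedron (V=4, E=6, F=4) along a 3-gon: merge 3 vertices and 3 edges, delete both glued faces → V=41, E=95, F=56.
Check: V − E + F = 41 − 95 + 56 = 2.

41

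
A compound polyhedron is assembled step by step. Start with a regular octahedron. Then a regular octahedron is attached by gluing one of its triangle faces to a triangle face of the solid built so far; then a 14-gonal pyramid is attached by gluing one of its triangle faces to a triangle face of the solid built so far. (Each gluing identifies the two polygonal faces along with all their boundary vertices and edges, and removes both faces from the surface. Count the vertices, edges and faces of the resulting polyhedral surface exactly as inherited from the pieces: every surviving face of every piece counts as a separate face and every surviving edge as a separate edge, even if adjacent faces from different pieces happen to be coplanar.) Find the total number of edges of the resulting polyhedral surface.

A regular octahedron: V=6, E=12, F=8.
Attach a regular octahedron (V=6, E=12, F=8) along a 3-gon: merge 3 vertices and 3 edges, delete both glued faces → V=9, E=21, F=14.
Attach a 14-gonal pyramid (V=15, E=28, F=15) along a 3-gon: merge 3 vertices and 3 edges, delete both glued faces → V=21, E=46, F=27.
Check: V − E + F = 21 − 46 + 27 = 2.

46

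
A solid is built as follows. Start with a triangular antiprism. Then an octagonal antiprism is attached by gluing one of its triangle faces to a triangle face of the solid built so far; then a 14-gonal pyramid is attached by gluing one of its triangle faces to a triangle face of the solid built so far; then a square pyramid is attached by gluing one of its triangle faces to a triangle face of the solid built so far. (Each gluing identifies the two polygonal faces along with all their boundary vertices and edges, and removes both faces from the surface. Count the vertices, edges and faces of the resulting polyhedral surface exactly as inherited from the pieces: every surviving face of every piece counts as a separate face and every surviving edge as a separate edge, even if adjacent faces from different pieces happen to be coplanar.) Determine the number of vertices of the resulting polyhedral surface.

A triangular antiprism: V=6, E=12, F=8.
Attach an octagonal antiprism (V=16, E=32, F=18) along a 3-gon: merge 3 vertices and 3 edges, delete both glued faces → V=19, E=41, F=24.
Attach a 14-gonal pyramid (V=15, E=28, F=15) along a 3-gon: merge 3 vertices and 3 edges, delete both glued faces → V=31, E=66, F=37.
Attach a square pyramid (V=5, E=8, F=5) along a 3-gon: merge 3 vertices and 3 edges, delete both glued faces → V=33, E=71, F=40.
Check: V − E + F = 33 − 71 + 40 = 2.

33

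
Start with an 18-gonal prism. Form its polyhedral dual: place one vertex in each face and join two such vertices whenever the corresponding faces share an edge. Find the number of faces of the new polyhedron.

The base solid has V = 36, E = 54, F = 20.
The dual swaps V and F and preserves E: V′ = F = 20, E′ = E = 54, F′ = V = 36.

36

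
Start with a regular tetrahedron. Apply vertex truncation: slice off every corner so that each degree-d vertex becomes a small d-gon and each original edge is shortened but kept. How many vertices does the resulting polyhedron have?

12

The base solid has V = 4, E = 6, F = 4.
Truncation replaces each original edge-end by a new vertex, so V′ = 2E = 12.
Each original edge survives, and each old vertex of degree d contributes d new edges; summing degrees gives Σd = 2E, so E′ = E + 2E = 3E = 18.
Each original face survives and each original vertex becomes one new face: F′ = F + V = 8.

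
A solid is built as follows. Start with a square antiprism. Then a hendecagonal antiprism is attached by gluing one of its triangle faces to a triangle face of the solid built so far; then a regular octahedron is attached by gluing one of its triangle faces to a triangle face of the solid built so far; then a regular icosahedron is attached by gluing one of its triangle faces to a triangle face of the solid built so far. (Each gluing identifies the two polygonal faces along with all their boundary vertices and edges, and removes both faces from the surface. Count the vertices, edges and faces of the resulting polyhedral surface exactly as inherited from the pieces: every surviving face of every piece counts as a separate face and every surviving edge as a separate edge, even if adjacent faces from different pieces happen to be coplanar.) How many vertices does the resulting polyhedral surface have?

39

A square antiprism: V=8, E=16, F=10.
Attach a hendecagonal antiprism (V=22, E=44, F=24) along a 3-gon: merge 3 vertices and 3 edges, delete both glued faces → V=27, E=57, F=32.
Attach a regular octahedron (V=6, E=12, F=8) along a 3-gon: merge 3 vertices and 3 edges, delete both glued faces → V=30, E=66, F=38.
Attach a regular icosahedron (V=12, E=30, F=20) along a 3-gon: merge 3 vertices and 3 edges, delete both glued faces → V=39, E=93, F=56.
Check: V − E + F = 39 − 93 + 56 = 2.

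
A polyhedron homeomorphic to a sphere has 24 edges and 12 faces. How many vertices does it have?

Here V − E + F = 2.
V = 2 + E − F = 2 + 24 − 12 = 14.

14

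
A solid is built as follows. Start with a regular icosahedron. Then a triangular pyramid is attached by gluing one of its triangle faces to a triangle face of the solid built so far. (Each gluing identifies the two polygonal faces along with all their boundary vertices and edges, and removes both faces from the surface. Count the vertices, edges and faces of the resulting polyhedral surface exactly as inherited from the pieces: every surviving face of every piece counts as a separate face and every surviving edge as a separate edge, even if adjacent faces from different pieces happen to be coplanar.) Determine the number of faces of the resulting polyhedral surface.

22

A regular icosahedron: V=12, E=30, F=20.
Attach a triangular pyramid (V=4, E=6, F=4) along a 3-gon: merge 3 vertices and 3 edges, delete both glued faces → V=13, E=33, F=22.
Check: V − E + F = 13 − 33 + 22 = 2.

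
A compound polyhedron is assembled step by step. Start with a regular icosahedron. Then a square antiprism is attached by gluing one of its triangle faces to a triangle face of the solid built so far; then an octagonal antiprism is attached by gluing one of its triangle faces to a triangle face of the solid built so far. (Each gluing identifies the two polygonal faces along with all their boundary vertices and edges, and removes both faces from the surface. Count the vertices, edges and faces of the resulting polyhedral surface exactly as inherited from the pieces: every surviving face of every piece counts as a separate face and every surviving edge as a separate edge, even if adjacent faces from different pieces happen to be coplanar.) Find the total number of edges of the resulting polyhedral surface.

A regular icosahedron: V=12, E=30, F=20.
Attach a square antiprism (V=8, E=16, F=10) along a 3-gon: merge 3 vertices and 3 edges, delete both glued faces → V=17, E=43, F=28.
Attach an octagonal antiprism (V=16, E=32, F=18) along a 3-gon: merge 3 vertices and 3 edges, delete both glued faces → V=30, E=72, F=44.
Check: V − E + F = 30 − 72 + 44 = 2.

72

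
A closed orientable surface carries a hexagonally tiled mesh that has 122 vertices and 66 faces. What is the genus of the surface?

Every face is a hexagon, so 2E = 6·66 = 396, giving E = 198.
χ = V − E + F = 122 − 198 + 66 = -10.
For a closed orientable surface χ = 2 − 2g, so g = (2 − (-10))/2 = 6.

6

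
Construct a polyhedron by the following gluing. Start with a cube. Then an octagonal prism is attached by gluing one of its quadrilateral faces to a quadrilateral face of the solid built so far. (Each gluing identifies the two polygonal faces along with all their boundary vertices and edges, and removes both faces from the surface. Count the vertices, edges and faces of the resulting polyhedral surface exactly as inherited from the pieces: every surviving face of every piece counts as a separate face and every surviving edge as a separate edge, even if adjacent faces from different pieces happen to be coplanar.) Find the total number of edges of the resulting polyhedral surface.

32

A cube: V=8, E=12, F=6.
Attach an octagonal prism (V=16, E=24, F=10) along a 4-gon: merge 4 vertices and 4 edges, delete both glued faces → V=20, E=32, F=14.
Check: V − E + F = 20 − 32 + 14 = 2.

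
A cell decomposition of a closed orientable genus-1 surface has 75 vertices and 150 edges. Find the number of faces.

For a closed orientable surface of genus 1, χ = 2 − 2·1 = 0.
F = 0 − V + E = 0 − 75 + 150 = 75.

75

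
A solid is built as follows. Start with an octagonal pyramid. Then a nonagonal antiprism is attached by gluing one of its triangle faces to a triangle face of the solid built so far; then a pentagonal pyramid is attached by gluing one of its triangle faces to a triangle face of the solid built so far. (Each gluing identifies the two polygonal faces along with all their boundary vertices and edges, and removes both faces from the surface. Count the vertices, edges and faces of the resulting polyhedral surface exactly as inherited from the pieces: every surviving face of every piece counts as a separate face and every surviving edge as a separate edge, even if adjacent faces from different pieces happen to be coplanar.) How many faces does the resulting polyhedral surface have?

An octagonal pyramid: V=9, E=16, F=9.
Attach a nonagonal antiprism (V=18, E=36, F=20) along a 3-gon: merge 3 vertices and 3 edges, delete both glued faces → V=24, E=49, F=27.
Attach a pentagonal pyramid (V=6, E=10, F=6) along a 3-gon: merge 3 vertices and 3 edges, delete both glued faces → V=27, E=56, F=31.
Check: V − E + F = 27 − 56 + 31 = 2.

31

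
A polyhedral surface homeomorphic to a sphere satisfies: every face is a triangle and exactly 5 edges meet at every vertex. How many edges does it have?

Each face has 3 edges and each edge borders two faces, so 2E = 3F.
Each vertex has degree 5, so 5V = 2E and hence V = 3F/5.
Euler: V − E + F = 2 ⇒ (3F/5) − (3F/2) + F = 2.
Multiply by 10: (6 − 15 + 10)F = 20, i.e. 1F = 20.
So F = 20, E = 3·20/2 = 30, V = 3·20/5 = 12.

30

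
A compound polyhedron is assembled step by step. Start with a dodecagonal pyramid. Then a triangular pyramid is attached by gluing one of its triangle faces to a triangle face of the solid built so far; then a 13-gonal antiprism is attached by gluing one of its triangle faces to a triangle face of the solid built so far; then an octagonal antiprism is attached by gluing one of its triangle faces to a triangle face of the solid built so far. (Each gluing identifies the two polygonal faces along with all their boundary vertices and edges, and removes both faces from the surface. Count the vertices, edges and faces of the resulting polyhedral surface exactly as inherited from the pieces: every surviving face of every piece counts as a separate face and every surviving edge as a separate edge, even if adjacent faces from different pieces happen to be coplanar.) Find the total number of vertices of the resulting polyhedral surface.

50

A dodecagonal pyramid: V=13, E=24, F=13.
Attach a triangular pyramid (V=4, E=6, F=4) along a 3-gon: merge 3 vertices and 3 edges, delete both glued faces → V=14, E=27, F=15.
Attach a 13-gonal antiprism (V=26, E=52, F=28) along a 3-gon: merge 3 vertices and 3 edges, delete both glued faces → V=37, E=76, F=41.
Attach an octagonal antiprism (V=16, E=32, F=18) along a 3-gon: merge 3 vertices and 3 edges, delete both glued faces → V=50, E=105, F=57.
Check: V − E + F = 50 − 105 + 57 = 2.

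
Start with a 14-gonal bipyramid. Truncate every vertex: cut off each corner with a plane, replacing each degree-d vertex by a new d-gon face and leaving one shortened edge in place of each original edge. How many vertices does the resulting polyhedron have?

84

The base solid has V = 16, E = 42, F = 28.
Truncation replaces each original edge-end by a new vertex, so V′ = 2E = 84.
Each original edge survives, and each old vertex of degree d contributes d new edges; summing degrees gives Σd = 2E, so E′ = E + 2E = 3E = 126.
Each original face survives and each original vertex becomes one new face: F′ = F + V = 44.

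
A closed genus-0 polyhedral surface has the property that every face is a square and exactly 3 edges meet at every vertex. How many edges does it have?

Each face has 4 edges and each edge borders two faces, so 2E = 4F.
Each vertex has degree 3, so 3V = 2E and hence V = 4F/3.
Euler: V − E + F = 2 ⇒ (4F/3) − (4F/2) + F = 2.
Multiply by 6: (8 − 12 + 6)F = 12, i.e. 2F = 12.
So F = 6, E = 4·6/2 = 12, V = 4·6/3 = 8.

12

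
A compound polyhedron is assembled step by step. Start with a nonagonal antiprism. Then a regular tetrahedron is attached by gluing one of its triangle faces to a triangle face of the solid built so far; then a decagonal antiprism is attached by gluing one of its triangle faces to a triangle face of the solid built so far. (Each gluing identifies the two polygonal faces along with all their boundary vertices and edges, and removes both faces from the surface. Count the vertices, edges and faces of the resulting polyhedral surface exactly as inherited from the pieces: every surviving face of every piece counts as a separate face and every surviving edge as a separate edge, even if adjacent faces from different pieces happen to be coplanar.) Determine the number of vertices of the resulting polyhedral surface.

36

A nonagonal antiprism: V=18, E=36, F=20.
Attach a regular tetrahedron (V=4, E=6, F=4) along a 3-gon: merge 3 vertices and 3 edges, delete both glued faces → V=19, E=39, F=22.
Attach a decagonal antiprism (V=20, E=40, F=22) along a 3-gon: merge 3 vertices and 3 edges, delete both glued faces → V=36, E=76, F=42.
Check: V − E + F = 36 − 76 + 42 = 2.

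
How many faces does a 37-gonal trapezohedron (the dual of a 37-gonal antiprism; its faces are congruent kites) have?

74

The n-trapezohedron (dual of the n-antiprism) has V = 2·37 + 2 = 76, E = 4·37 = 148, F = 2·37 = 74.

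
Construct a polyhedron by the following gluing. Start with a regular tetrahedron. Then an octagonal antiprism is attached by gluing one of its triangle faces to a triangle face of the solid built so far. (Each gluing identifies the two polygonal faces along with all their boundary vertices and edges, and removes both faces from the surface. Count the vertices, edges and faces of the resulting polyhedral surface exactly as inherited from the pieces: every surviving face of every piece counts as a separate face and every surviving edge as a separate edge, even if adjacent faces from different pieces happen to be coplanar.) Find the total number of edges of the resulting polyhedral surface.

A regular tetrahedron: V=4, E=6, F=4.
Attach an octagonal antiprism (V=16, E=32, F=18) along a 3-gon: merge 3 vertices and 3 edges, delete both glued faces → V=17, E=35, F=20.
Check: V − E + F = 17 − 35 + 20 = 2.

35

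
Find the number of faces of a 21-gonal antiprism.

44

An antiprism on an n-gon has two n-gon caps and 2n triangles: V = 2·21 = 42, E = 4·21 = 84, F = 2·21 + 2 = 44.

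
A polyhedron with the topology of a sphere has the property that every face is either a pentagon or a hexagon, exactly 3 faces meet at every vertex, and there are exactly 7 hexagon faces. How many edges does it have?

51

Let x be the number of pentagons; then F = 7 + x.
Edge–face incidences: 2E = 6·7 + 5·x = 42 + 5x.
Every vertex has degree 3, so 3V = 2E.
Euler: V − E + F = 2 ⇒ (2E)/3 − E + (7 + x) = 2.
Multiply by 6: 2·(2E) − 3·(2E) + 6·(7 + x) = 12, i.e. 42 + 6x − (42 + 5x) = 12.
Collecting terms: x = 12.
Then 2E = 42 + 5·12 = 102, so E = 51, V = 2E/3 = 34, F = 7 + 12 = 19.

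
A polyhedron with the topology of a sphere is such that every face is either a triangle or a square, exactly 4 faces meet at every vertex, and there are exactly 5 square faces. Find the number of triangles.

8

Let x be the number of triangles; then F = 5 + x.
Edge–face incidences: 2E = 4·5 + 3·x = 20 + 3x.
Every vertex has degree 4, so 4V = 2E.
Euler: V − E + F = 2 ⇒ (2E)/4 − E + (5 + x) = 2.
Multiply by 8: 2·(2E) − 4·(2E) + 8·(5 + x) = 16, i.e. 40 + 8x − 2·(20 + 3x) = 16.
Collecting terms: 2x = 16, so x = 8.
Then 2E = 20 + 3·8 = 44, so E = 22, V = 2E/4 = 11, F = 5 + 8 = 13.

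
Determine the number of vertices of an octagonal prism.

A prism on an n-gon has two n-gon bases and n rectangular sides: V = 2·8 = 16, E = 3·8 = 24, F = 8 + 2 = 10.

16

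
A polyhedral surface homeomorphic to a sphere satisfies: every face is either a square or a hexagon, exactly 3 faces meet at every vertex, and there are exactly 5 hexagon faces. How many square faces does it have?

6

Let x be the number of squares; then F = 5 + x.
Edge–face incidences: 2E = 6·5 + 4·x = 30 + 4x.
Every vertex has degree 3, so 3V = 2E.
Euler: V − E + F = 2 ⇒ (2E)/3 − E + (5 + x) = 2.
Multiply by 6: 2·(2E) − 3·(2E) + 6·(5 + x) = 12, i.e. 30 + 6x − (30 + 4x) = 12.
Collecting terms: 2x = 12, so x = 6.
Then 2E = 30 + 4·6 = 54, so E = 27, V = 2E/3 = 18, F = 5 + 6 = 11.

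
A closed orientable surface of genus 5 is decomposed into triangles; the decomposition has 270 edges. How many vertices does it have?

χ = 2 − 2·5 = -8, and every face is a triangle so 3F = 2E.
F = 2E/3 = 180. Then V = -8 + E − F = -8 + 270 − 180 = 82.

82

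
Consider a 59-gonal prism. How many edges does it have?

177

A prism on an n-gon has two n-gon bases and n rectangular sides: V = 2·59 = 118, E = 3·59 = 177, F = 59 + 2 = 61.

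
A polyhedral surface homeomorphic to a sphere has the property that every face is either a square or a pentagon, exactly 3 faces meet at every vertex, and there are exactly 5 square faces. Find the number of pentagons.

2

Let x be the number of pentagons; then F = 5 + x.
Edge–face incidences: 2E = 4·5 + 5·x = 20 + 5x.
Every vertex has degree 3, so 3V = 2E.
Euler: V − E + F = 2 ⇒ (2E)/3 − E + (5 + x) = 2.
Multiply by 6: 2·(2E) − 3·(2E) + 6·(5 + x) = 12, i.e. 30 + 6x − (20 + 5x) = 12.
Collecting terms: x + 10 = 12, so x = 2.
Then 2E = 20 + 5·2 = 30, so E = 15, V = 2E/3 = 10, F = 5 + 2 = 7.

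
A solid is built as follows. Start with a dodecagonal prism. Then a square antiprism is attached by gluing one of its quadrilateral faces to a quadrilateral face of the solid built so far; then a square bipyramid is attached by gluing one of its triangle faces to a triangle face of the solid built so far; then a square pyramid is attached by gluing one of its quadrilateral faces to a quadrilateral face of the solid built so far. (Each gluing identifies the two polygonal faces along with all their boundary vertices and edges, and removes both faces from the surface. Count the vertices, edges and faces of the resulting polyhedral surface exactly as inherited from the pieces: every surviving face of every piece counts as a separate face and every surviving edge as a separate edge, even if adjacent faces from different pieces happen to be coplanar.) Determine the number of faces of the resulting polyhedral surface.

31

A dodecagonal prism: V=24, E=36, F=14.
Attach a square antiprism (V=8, E=16, F=10) along a 4-gon: merge 4 vertices and 4 edges, delete both glued faces → V=28, E=48, F=22.
Attach a square bipyramid (V=6, E=12, F=8) along a 3-gon: merge 3 vertices and 3 edges, delete both glued faces → V=31, E=57, F=28.
Attach a square pyramid (V=5, E=8, F=5) along a 4-gon: merge 4 vertices and 4 edges, delete both glued faces → V=32, E=61, F=31.
Check: V − E + F = 32 − 61 + 31 = 2.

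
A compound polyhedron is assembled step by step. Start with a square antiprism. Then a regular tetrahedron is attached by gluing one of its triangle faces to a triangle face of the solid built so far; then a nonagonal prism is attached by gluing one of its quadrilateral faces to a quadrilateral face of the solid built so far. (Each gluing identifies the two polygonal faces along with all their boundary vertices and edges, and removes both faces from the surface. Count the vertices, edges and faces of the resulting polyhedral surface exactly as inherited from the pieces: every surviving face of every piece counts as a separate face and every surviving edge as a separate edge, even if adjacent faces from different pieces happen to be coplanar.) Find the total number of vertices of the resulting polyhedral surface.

A square antiprism: V=8, E=16, F=10.
Attach a regular tetrahedron (V=4, E=6, F=4) along a 3-gon: merge 3 vertices and 3 edges, delete both glued faces → V=9, E=19, F=12.
Attach a nonagonal prism (V=18, E=27, F=11) along a 4-gon: merge 4 vertices and 4 edges, delete both glued faces → V=23, E=42, F=21.
Check: V − E + F = 23 − 42 + 21 = 2.

23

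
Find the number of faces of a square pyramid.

5

A pyramid on an n-gon base has one n-gon and n triangles: V = 4 + 1 = 5, E = 2·4 = 8, F = 4 + 1 = 5.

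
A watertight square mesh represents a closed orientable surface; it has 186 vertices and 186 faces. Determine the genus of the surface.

1

Every face is a square, so 2E = 4·186 = 744, giving E = 372.
χ = V − E + F = 186 − 372 + 186 = 0.
For a closed orientable surface χ = 2 − 2g, so g = (2 − (0))/2 = 1.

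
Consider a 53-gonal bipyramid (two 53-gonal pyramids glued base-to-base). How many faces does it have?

106

A bipyramid over an n-gon has 2n triangular faces and n + 2 vertices: V = 53 + 2 = 55, E = 3·53 = 159, F = 2·53 = 106.
Check: V − E + F = 55 − 159 + 106 = 2.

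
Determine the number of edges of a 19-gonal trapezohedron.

The n-trapezohedron (dual of the n-antiprism) has V = 2·19 + 2 = 40, E = 4·19 = 76, F = 2·19 = 38.

76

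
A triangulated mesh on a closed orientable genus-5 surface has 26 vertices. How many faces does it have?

68

χ = 2 − 2·5 = -8, and every face is a triangle so 3F = 2E.
V − E + F = -8 with E = 3F/2 gives 26 − (3/2 − 1)·F = -8, so F = 68 and E = 102.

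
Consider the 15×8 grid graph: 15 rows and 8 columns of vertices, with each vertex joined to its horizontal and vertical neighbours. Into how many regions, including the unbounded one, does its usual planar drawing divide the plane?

The grid has V = 15·8 = 120 vertices and E = 15·7 + 8·14 = 217 edges.
F = 2 − V + E = 2 − 120 + 217 = 99.

99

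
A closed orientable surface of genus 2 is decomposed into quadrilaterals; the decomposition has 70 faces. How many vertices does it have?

χ = 2 − 2·2 = -2, and every face is a square so 4F = 2E.
E = 4·70/2 = 140. Then V = -2 + E − F = -2 + 140 − 70 = 68.

68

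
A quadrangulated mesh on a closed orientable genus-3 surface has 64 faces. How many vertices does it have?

60

χ = 2 − 2·3 = -4, and every face is a square so 4F = 2E.
E = 4·64/2 = 128. Then V = -4 + E − F = -4 + 128 − 64 = 60.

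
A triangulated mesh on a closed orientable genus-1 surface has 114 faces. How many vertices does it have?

χ = 2 − 2·1 = 0, and every face is a triangle so 3F = 2E.
E = 3·114/2 = 171. Then V = 0 + E − F = 0 + 171 − 114 = 57.

57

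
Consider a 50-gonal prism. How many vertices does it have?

100

A prism on an n-gon has two n-gon bases and n rectangular sides: V = 2·50 = 100, E = 3·50 = 150, F = 50 + 2 = 52.
Check: V − E + F = 100 − 150 + 52 = 2.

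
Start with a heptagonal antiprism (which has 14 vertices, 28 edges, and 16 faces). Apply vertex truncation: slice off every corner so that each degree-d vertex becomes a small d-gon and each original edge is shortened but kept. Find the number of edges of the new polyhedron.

Truncation replaces each original edge-end by a new vertex, so V′ = 2E = 56.
Each original edge survives, and each old vertex of degree d contributes d new edges; summing degrees gives Σd = 2E, so E′ = E + 2E = 3E = 84.
Each original face survives and each original vertex becomes one new face: F′ = F + V = 30.

84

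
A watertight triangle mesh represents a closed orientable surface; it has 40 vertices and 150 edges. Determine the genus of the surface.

Every face is a triangle and each edge borders two faces, so 3F = 2·150, giving F = 100.
χ = V − E + F = 40 − 150 + 100 = -10.
For a closed orientable surface χ = 2 − 2g, so g = (2 − (-10))/2 = 6.

6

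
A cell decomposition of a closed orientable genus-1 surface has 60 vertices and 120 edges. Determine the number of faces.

For a closed orientable surface of genus 1, χ = 2 − 2·1 = 0.
F = 0 − V + E = 0 − 60 + 120 = 60.

60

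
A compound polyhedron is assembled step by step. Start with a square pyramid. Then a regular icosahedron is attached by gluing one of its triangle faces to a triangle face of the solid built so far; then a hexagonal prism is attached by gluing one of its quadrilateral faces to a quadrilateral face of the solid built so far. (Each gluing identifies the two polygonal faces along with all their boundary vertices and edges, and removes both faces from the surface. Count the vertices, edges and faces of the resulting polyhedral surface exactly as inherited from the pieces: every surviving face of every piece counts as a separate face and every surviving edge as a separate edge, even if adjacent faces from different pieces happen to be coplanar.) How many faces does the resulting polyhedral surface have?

29

A square pyramid: V=5, E=8, F=5.
Attach a regular icosahedron (V=12, E=30, F=20) along a 3-gon: merge 3 vertices and 3 edges, delete both glued faces → V=14, E=35, F=23.
Attach a hexagonal prism (V=12, E=18, F=8) along a 4-gon: merge 4 vertices and 4 edges, delete both glued faces → V=22, E=49, F=29.
Check: V − E + F = 22 − 49 + 29 = 2.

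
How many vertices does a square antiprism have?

8

An antiprism on an n-gon has two n-gon caps and 2n triangles: V = 2·4 = 8, E = 4·4 = 16, F = 2·4 + 2 = 10.
Check: V − E + F = 8 − 16 + 10 = 2.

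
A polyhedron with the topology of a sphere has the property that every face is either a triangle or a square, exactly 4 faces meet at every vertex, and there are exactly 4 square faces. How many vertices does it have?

10

Let x be the number of triangles; then F = 4 + x.
Edge–face incidences: 2E = 4·4 + 3·x = 16 + 3x.
Every vertex has degree 4, so 4V = 2E.
Euler: V − E + F = 2 ⇒ (2E)/4 − E + (4 + x) = 2.
Multiply by 8: 2·(2E) − 4·(2E) + 8·(4 + x) = 16, i.e. 32 + 8x − 2·(16 + 3x) = 16.
Collecting terms: 2x = 16, so x = 8.
Then 2E = 16 + 3·8 = 40, so E = 20, V = 2E/4 = 10, F = 4 + 8 = 12.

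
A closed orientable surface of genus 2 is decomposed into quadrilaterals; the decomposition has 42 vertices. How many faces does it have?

χ = 2 − 2·2 = -2, and every face is a square so 4F = 2E.
V − E + F = -2 with E = 4F/2 gives 42 − (4/2 − 1)·F = -2, so F = 44 and E = 88.

44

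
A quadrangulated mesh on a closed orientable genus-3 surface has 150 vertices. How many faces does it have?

154

χ = 2 − 2·3 = -4, and every face is a square so 4F = 2E.
V − E + F = -4 with E = 4F/2 gives 150 − (4/2 − 1)·F = -4, so F = 154 and E = 308.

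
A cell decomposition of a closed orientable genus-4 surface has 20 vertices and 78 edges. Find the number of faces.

52

For a closed orientable surface of genus 4, χ = 2 − 2·4 = -6.
F = -6 − V + E = -6 − 20 + 78 = 52.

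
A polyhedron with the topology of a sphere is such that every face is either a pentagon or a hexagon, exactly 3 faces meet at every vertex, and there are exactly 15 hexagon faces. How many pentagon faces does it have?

12

Let x be the number of pentagons; then F = 15 + x.
Edge–face incidences: 2E = 6·15 + 5·x = 90 + 5x.
Every vertex has degree 3, so 3V = 2E.
Euler: V − E + F = 2 ⇒ (2E)/3 − E + (15 + x) = 2.
Multiply by 6: 2·(2E) − 3·(2E) + 6·(15 + x) = 12, i.e. 90 + 6x − (90 + 5x) = 12.
Collecting terms: x = 12.
Then 2E = 90 + 5·12 = 150, so E = 75, V = 2E/3 = 50, F = 15 + 12 = 27.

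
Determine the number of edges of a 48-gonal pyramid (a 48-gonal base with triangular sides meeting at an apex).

96

A pyramid on an n-gon base has one n-gon and n triangles: V = 48 + 1 = 49, E = 2·48 = 96, F = 48 + 1 = 49.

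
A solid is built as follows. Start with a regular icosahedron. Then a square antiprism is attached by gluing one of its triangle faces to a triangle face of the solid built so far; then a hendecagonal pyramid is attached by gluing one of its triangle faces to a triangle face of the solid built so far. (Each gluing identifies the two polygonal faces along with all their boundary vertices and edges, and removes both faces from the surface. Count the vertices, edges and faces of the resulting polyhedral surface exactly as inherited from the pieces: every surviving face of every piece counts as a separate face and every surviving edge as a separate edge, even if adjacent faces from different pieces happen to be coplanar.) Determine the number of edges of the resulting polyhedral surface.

62

A regular icosahedron: V=12, E=30, F=20.
Attach a square antiprism (V=8, E=16, F=10) along a 3-gon: merge 3 vertices and 3 edges, delete both glued faces → V=17, E=43, F=28.
Attach a hendecagonal pyramid (V=12, E=22, F=12) along a 3-gon: merge 3 vertices and 3 edges, delete both glued faces → V=26, E=62, F=38.
Check: V − E + F = 26 − 62 + 38 = 2.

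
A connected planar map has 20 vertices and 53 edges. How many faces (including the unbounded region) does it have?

Euler's formula for a connected plane graph: V − E + F = 2, so F = 2 − 20 + 53 = 35.

35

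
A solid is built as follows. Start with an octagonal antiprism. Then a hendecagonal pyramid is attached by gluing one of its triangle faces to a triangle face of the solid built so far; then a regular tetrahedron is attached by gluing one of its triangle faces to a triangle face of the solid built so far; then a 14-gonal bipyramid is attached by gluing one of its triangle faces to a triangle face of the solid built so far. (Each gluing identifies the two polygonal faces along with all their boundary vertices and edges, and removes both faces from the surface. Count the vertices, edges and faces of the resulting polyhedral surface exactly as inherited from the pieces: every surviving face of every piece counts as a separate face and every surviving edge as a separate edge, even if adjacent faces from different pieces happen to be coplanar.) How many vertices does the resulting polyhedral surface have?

An octagonal antiprism: V=16, E=32, F=18.
Attach a hendecagonal pyramid (V=12, E=22, F=12) along a 3-gon: merge 3 vertices and 3 edges, delete both glued faces → V=25, E=51, F=28.
Attach a regular tetrahedron (V=4, E=6, F=4) along a 3-gon: merge 3 vertices and 3 edges, delete both glued faces → V=26, E=54, F=30.
Attach a 14-gonal bipyramid (V=16, E=42, F=28) along a 3-gon: merge 3 vertices and 3 edges, delete both glued faces → V=39, E=93, F=56.
Check: V − E + F = 39 − 93 + 56 = 2.

39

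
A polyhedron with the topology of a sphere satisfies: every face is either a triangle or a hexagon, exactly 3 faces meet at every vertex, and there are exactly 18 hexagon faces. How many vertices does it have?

Let x be the number of triangles; then F = 18 + x.
Edge–face incidences: 2E = 6·18 + 3·x = 108 + 3x.
Every vertex has degree 3, so 3V = 2E.
Euler: V − E + F = 2 ⇒ (2E)/3 − E + (18 + x) = 2.
Multiply by 6: 2·(2E) − 3·(2E) + 6·(18 + x) = 12, i.e. 108 + 6x − (108 + 3x) = 12.
Collecting terms: 3x = 12, so x = 4.
Then 2E = 108 + 3·4 = 120, so E = 60, V = 2E/3 = 40, F = 18 + 4 = 22.

40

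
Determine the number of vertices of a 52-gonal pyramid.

53

A pyramid on an n-gon base has one n-gon and n triangles: V = 52 + 1 = 53, E = 2·52 = 104, F = 52 + 1 = 53.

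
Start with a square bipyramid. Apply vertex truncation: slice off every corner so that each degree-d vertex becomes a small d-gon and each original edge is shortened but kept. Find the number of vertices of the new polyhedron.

24

The base solid has V = 6, E = 12, F = 8.
Truncation replaces each original edge-end by a new vertex, so V′ = 2E = 24.
Each original edge survives, and each old vertex of degree d contributes d new edges; summing degrees gives Σd = 2E, so E′ = E + 2E = 3E = 36.
Each original face survives and each original vertex becomes one new face: F′ = F + V = 14.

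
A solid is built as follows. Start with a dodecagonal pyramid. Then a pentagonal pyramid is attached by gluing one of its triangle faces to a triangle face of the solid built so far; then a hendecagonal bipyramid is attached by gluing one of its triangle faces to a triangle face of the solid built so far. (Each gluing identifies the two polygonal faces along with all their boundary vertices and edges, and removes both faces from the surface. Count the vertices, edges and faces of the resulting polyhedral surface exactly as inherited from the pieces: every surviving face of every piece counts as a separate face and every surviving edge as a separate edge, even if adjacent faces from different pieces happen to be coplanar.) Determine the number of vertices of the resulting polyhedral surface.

A dodecagonal pyramid: V=13, E=24, F=13.
Attach a pentagonal pyramid (V=6, E=10, F=6) along a 3-gon: merge 3 vertices and 3 edges, delete both glued faces → V=16, E=31, F=17.
Attach a hendecagonal bipyramid (V=13, E=33, F=22) along a 3-gon: merge 3 vertices and 3 edges, delete both glued faces → V=26, E=61, F=37.
Check: V − E + F = 26 − 61 + 37 = 2.

26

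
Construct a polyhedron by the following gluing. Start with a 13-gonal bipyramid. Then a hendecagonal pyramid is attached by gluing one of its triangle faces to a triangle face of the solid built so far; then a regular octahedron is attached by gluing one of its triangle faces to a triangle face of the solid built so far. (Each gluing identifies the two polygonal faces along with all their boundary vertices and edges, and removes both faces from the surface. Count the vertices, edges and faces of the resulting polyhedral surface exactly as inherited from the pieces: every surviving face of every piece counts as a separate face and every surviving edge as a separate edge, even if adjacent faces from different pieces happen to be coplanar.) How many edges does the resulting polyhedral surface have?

A 13-gonal bipyramid: V=15, E=39, F=26.
Attach a hendecagonal pyramid (V=12, E=22, F=12) along a 3-gon: merge 3 vertices and 3 edges, delete both glued faces → V=24, E=58, F=36.
Attach a regular octahedron (V=6, E=12, F=8) along a 3-gon: merge 3 vertices and 3 edges, delete both glued faces → V=27, E=67, F=42.
Check: V − E + F = 27 − 67 + 42 = 2.

67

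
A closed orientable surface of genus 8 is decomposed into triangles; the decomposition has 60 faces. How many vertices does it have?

16

χ = 2 − 2·8 = -14, and every face is a triangle so 3F = 2E.
E = 3·60/2 = 90. Then V = -14 + E − F = -14 + 90 − 60 = 16.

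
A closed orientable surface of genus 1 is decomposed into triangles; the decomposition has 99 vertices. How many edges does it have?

χ = 2 − 2·1 = 0, and every face is a triangle so 3F = 2E.
V − E + F = 0 with E = 3F/2 gives 99 − (3/2 − 1)·F = 0, so F = 198 and E = 297.

297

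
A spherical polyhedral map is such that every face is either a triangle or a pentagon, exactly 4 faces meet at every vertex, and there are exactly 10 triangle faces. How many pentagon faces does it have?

2

Let x be the number of pentagons; then F = 10 + x.
Edge–face incidences: 2E = 3·10 + 5·x = 30 + 5x.
Every vertex has degree 4, so 4V = 2E.
Euler: V − E + F = 2 ⇒ (2E)/4 − E + (10 + x) = 2.
Multiply by 8: 2·(2E) − 4·(2E) + 8·(10 + x) = 16, i.e. 80 + 8x − 2·(30 + 5x) = 16.
Collecting terms: −2x + 20 = 16, so −2x = −4, so x = 2.
Then 2E = 30 + 5·2 = 40, so E = 20, V = 2E/4 = 10, F = 10 + 2 = 12.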